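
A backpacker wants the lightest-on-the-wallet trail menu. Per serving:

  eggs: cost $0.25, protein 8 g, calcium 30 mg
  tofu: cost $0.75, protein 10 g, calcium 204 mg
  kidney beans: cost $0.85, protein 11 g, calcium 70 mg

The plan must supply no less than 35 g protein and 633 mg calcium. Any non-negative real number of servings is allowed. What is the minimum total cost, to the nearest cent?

eggs only: max(35/8, 633/30) = 21.1 servings → $5.28.
tofu only: max(35/10, 633/204) = 3.5 servings → $2.62.
kidney beans only: max(35/11, 633/70) = 9.043 servings → $7.69.
eggs + tofu with both tight: 0.6081 servings and 3.014 servings → $2.41.
eggs + kidney beans: the both-tight solution has a negative serving — not a feasible corner.
tofu + kidney beans with both tight: 2.923 servings and 0.5246 servings → $2.64.
Cheapest feasible corner: $2.41.

$2.41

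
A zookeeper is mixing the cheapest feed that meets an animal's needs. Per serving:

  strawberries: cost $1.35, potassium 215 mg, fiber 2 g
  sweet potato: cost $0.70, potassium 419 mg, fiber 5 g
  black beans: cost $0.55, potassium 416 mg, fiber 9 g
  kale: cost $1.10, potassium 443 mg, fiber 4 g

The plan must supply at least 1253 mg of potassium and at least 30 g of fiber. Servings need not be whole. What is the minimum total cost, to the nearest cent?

Compare the cost at each extreme point of the feasible region.
strawberries only: max(1253/215, 30/2) = 15 servings → $20.25.
sweet potato only: max(1253/419, 30/5) = 6 servings → $4.20.
black beans only: max(1253/416, 30/9) = 3.333 servings → $1.83.
kale only: max(1253/443, 30/4) = 7.5 servings → $8.25.
strawberries + sweet potato: intersection lies outside the first quadrant.
strawberries + black beans: the both-tight solution has a negative serving — not a feasible corner.
strawberries + kale: the both-tight solution has a negative serving — not a feasible corner.
sweet potato + black beans: intersection lies outside the first quadrant.
sweet potato + kale: the both-tight solution has a negative serving — not a feasible corner.
black beans + kale: the both-tight solution has a negative serving — not a feasible corner.
So the least-cost plan costs $1.83.

$1.83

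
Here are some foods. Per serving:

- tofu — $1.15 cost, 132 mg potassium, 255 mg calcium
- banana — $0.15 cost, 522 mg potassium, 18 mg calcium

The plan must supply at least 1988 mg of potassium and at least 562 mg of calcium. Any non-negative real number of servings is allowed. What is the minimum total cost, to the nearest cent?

A basic optimal solution has at most two foods positive. Try each food alone and each pair with both targets met exactly.
tofu only: max(1988/132, 562/255) = 15.06 servings → $17.32.
banana only: max(1988/522, 562/18) = 31.22 servings → $4.68.
tofu + banana with both tight: 1.97 servings and 3.31 servings → $2.76.
So the least-cost plan costs $2.76.

$2.76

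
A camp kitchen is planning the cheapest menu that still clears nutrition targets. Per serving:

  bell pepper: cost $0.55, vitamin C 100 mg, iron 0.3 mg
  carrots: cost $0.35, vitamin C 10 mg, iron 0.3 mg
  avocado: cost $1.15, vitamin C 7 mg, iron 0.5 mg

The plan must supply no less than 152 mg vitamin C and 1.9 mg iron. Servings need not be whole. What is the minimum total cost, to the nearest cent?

A basic optimal solution has at most two foods positive. Try each food alone and each pair with both targets met exactly.
bell pepper only: max(152/100, 1.9/0.3) = 6.333 servings → $3.48.
carrots only: max(152/10, 1.9/0.3) = 15.2 servings → $5.32.
avocado only: max(152/7, 1.9/0.5) = 21.71 servings → $24.97.
bell pepper + carrots with both tight: 0.9852 servings and 5.348 servings → $2.41.
bell pepper + avocado with both tight: 1.309 servings and 3.015 servings → $4.19.
carrots + avocado: the both-tight solution has a negative serving — not a feasible corner.
So the least-cost plan costs $2.41.

$2.41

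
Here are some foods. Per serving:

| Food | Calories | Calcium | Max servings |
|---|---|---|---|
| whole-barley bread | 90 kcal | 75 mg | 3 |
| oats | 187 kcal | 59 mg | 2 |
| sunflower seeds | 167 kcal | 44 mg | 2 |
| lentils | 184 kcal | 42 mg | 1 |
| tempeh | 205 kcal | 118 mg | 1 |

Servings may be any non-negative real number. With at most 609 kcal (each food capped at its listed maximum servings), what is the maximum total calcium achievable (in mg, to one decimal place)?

385.3 mg

Calcium per kcal: whole-barley bread 0.8333, tempeh 0.5756, oats 0.3155, sunflower seeds 0.2635, lentils 0.2283.
Take 3 servings of whole-barley bread: uses 270 kcal, +225.0 mg calcium (running total 225.0 mg).
Take 1 serving of tempeh: uses 205 kcal, +118.0 mg calcium (running total 343.0 mg).
Take 0.7166 servings of oats: uses 134 kcal, +42.3 mg calcium (running total 385.3 mg).
Greedy by best ratio exhausts the calories allowance optimally: 385.3 mg.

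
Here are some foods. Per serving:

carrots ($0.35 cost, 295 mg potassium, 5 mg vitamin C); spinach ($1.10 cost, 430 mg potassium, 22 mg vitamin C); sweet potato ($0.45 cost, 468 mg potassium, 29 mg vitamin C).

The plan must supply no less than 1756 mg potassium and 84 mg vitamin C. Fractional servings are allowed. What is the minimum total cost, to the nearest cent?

$1.69

An LP optimum is at a vertex; with two nutrient constraints at most two foods are used. Check each candidate.
carrots only: max(1756/295, 84/5) = 16.8 servings → $5.88.
spinach only: max(1756/430, 84/22) = 4.084 servings → $4.49.
sweet potato only: max(1756/468, 84/29) = 3.752 servings → $1.69.
carrots + spinach with both tight: 0.5788 servings and 3.687 servings → $4.26.
carrots + sweet potato with both tight: 1.868 servings and 2.574 servings → $1.81.
spinach + sweet potato with both targets exact would need a negative amount; discard.
The minimum over all feasible corners is $1.69.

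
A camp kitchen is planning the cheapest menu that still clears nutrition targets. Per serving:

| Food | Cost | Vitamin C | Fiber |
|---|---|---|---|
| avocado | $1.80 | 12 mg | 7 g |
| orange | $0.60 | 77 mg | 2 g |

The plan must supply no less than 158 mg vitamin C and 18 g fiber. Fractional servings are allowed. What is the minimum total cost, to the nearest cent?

Check every corner: each single food scaled to meet both minima, and each pair solved so both constraints bind.
avocado only: max(158/12, 18/7) = 13.17 servings → $23.70.
orange only: max(158/77, 18/2) = 9 servings → $5.40.
avocado + orange with both tight: 2.078 servings and 1.728 servings → $4.78.
Cheapest feasible corner: $4.78.

$4.78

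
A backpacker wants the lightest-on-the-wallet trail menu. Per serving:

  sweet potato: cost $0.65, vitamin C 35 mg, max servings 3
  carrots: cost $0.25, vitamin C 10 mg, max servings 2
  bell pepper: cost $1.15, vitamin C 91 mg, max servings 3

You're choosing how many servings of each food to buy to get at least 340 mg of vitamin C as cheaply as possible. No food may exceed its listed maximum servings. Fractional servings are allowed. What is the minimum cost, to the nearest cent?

Cost per mg of vitamin C: bell pepper $0.0126, sweet potato $0.0186, carrots $0.0250.
Take 3 servings of bell pepper: +273.0 mg vitamin C for $3.45 (total $3.45, still need 67.0 mg).
Take 1.914 servings of sweet potato: +67.0 mg vitamin C for $1.24 (total $4.69, still need 0.0 mg).
Filling from the cheapest source first is optimal under one linear minimum: $4.69.

$4.69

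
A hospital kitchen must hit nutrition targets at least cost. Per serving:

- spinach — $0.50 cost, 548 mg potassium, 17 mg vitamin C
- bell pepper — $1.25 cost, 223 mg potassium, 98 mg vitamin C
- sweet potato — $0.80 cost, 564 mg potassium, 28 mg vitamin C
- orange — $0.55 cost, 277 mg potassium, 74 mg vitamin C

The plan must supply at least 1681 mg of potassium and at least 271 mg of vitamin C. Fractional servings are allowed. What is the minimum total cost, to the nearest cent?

$2.53

For a min-cost LP with two ≥-constraints, a basic feasible solution has at most two positive variables.
spinach only: max(1681/548, 271/17) = 15.94 servings → $7.97.
bell pepper only: max(1681/223, 271/98) = 7.538 servings → $9.42.
sweet potato only: max(1681/564, 271/28) = 9.679 servings → $7.74.
orange only: max(1681/277, 271/74) = 6.069 servings → $3.34.
spinach + bell pepper with both tight: 2.09 servings and 2.403 servings → $4.05.
spinach + sweet potato with both targets exact would need a negative amount; discard.
spinach + orange with both tight: 1.376 servings and 3.346 servings → $2.53.
bell pepper + sweet potato with both tight: 2.157 servings and 2.127 servings → $4.40.
bell pepper + orange: the both-tight solution has a negative serving — not a feasible corner.
sweet potato + orange with both tight: 1.452 servings and 3.113 servings → $2.87.
So the least-cost plan costs $2.53.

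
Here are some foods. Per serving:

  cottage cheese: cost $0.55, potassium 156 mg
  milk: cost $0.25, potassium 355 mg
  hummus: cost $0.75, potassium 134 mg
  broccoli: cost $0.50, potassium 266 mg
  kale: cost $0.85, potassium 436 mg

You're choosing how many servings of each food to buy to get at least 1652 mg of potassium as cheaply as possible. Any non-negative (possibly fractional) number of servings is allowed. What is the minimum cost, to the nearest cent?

Cost per mg of potassium: milk $0.0007, broccoli $0.0019, kale $0.0019, cottage cheese $0.0035, hummus $0.0056.
With no serving limits, use only milk: 1652 mg / 355 mg = 4.654 servings × $0.25 = $1.16.

$1.16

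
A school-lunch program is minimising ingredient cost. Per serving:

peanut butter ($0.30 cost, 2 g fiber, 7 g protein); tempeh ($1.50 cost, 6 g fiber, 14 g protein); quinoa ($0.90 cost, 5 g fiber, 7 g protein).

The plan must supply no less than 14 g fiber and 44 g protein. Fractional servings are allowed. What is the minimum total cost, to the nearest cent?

peanut butter only: max(14/2, 44/7) = 7 servings → $2.10.
tempeh only: max(14/6, 44/14) = 3.143 servings → $4.71.
quinoa only: max(14/5, 44/7) = 6.286 servings → $5.66.
peanut butter + tempeh with both tight: 4.857 servings and 0.7143 servings → $2.53.
peanut butter + quinoa with both tight: 5.81 servings and 0.4762 servings → $2.17.
tempeh + quinoa with both targets exact would need a negative amount; discard.
Cheapest feasible corner: $2.10.

$2.10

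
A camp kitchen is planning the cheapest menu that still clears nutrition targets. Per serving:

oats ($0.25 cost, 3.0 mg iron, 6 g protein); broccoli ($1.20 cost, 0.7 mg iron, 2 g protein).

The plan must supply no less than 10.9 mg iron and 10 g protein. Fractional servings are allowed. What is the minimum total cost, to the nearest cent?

Two binding constraints pin down two serving amounts, so the optimal mix uses at most two foods. The candidates are each food alone (scaled to the tighter of iron/protein) and each pair with both constraints tight.
oats only: max(10.9/3.0, 10/6) = 3.633 servings → $0.91.
broccoli only: max(10.9/0.7, 10/2) = 15.57 servings → $18.69.
oats + broccoli: the both-tight solution has a negative serving — not a feasible corner.
Cheapest feasible corner: $0.91.

$0.91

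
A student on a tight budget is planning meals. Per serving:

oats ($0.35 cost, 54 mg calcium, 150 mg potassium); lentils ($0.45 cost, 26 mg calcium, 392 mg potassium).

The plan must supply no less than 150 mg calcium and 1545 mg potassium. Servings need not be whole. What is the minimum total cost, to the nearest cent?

This is a tiny linear program; its minimum lies at a vertex of the feasible set. List the vertices and price them.
oats only: max(150/54, 1545/150) = 10.3 servings → $3.60.
lentils only: max(150/26, 1545/392) = 5.769 servings → $2.60.
oats + lentils with both tight: 1.079 servings and 3.528 servings → $1.97.
The minimum over all feasible corners is $1.97.

$1.97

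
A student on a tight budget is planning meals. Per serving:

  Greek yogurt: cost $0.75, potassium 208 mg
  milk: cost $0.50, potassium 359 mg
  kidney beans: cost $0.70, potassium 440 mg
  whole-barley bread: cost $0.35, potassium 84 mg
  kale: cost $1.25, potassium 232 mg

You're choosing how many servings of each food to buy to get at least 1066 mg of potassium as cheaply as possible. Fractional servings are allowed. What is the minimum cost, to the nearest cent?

Cost per mg of potassium: milk $0.0014, kidney beans $0.0016, Greek yogurt $0.0036, whole-barley bread $0.0042, kale $0.0054.
With no serving limits, use only milk: 1066 mg / 359 mg = 2.969 servings × $0.50 = $1.48.

$1.48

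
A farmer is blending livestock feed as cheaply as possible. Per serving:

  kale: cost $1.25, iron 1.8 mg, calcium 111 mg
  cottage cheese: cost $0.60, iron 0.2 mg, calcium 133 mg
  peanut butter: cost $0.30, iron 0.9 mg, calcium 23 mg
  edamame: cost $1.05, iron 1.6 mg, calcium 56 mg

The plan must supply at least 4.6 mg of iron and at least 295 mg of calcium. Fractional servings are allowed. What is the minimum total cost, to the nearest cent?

$2.27

Minimising a linear cost over {iron ≥ 4.6, calcium ≥ 295, servings ≥ 0} — the optimum is at a vertex, using one or two foods.
kale only: max(4.6/1.8, 295/111) = 2.658 servings → $3.32.
cottage cheese only: max(4.6/0.2, 295/133) = 23 servings → $13.80.
peanut butter only: max(4.6/0.9, 295/23) = 12.83 servings → $3.85.
edamame only: max(4.6/1.6, 295/56) = 5.268 servings → $5.53.
kale + cottage cheese with both tight: 2.545 servings and 0.09392 servings → $3.24.
kale + peanut butter with both targets exact would need a negative amount; discard.
kale + edamame: the both-tight solution has a negative serving — not a feasible corner.
cottage cheese + peanut butter with both tight: 1.387 servings and 4.803 servings → $2.27.
cottage cheese + edamame with both tight: 1.063 servings and 2.742 servings → $3.52.
peanut butter + edamame: intersection lies outside the first quadrant.
So the least-cost plan costs $2.27.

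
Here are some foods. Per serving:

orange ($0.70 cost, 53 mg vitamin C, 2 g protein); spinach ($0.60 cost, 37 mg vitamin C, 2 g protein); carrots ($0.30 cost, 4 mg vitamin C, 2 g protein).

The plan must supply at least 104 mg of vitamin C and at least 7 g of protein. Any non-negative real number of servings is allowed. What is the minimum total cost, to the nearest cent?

$1.78

With two linear requirements the optimum uses one or two foods; enumerate the corners.
orange only: max(104/53, 7/2) = 3.5 servings → $2.45.
spinach only: max(104/37, 7/2) = 3.5 servings → $2.10.
carrots only: max(104/4, 7/2) = 26 servings → $7.80.
orange + spinach: the both-tight solution has a negative serving — not a feasible corner.
orange + carrots with both tight: 1.837 servings and 1.663 servings → $1.78.
spinach + carrots with both tight: 2.727 servings and 0.7727 servings → $1.87.
Cheapest feasible corner: $1.78.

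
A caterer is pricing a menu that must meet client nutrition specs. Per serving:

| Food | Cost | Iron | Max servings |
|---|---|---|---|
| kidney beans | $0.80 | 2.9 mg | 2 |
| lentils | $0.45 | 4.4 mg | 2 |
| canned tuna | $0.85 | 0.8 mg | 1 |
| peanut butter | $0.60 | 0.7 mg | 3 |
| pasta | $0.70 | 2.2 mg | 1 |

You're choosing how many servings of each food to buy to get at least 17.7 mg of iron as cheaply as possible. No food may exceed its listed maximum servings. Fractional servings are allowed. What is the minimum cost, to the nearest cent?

$3.97

Cost per mg of iron: lentils $0.1023, kidney beans $0.2759, pasta $0.3182, peanut butter $0.8571, canned tuna $1.0625.
Take 2 servings of lentils: +8.8 mg iron for $0.90 (total $0.90, still need 8.9 mg).
Take 2 servings of kidney beans: +5.8 mg iron for $1.60 (total $2.50, still need 3.1 mg).
Take 1 serving of pasta: +2.2 mg iron for $0.70 (total $3.20, still need 0.9 mg).
Take 1.286 servings of peanut butter: +0.9 mg iron for $0.77 (total $3.97, still need 0.0 mg).
Greedy by cheapest-per-mg is optimal for a single linear constraint, so the minimum cost is $3.97.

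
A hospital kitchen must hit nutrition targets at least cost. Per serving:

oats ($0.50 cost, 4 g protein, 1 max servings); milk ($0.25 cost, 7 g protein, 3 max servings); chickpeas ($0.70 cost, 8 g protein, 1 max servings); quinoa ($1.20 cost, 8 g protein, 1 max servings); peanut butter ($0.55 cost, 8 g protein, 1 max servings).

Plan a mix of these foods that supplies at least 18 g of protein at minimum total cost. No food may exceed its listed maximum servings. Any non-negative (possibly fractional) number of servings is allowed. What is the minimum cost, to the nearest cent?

$0.64

Cost per g of protein: milk $0.0357, peanut butter $0.0688, chickpeas $0.0875, oats $0.1250, quinoa $0.1500.
Take 2.571 servings of milk: +18.0 g protein for $0.64 (total $0.64, still need 0.0 g).
Filling from the cheapest source first is optimal under one linear minimum: $0.64.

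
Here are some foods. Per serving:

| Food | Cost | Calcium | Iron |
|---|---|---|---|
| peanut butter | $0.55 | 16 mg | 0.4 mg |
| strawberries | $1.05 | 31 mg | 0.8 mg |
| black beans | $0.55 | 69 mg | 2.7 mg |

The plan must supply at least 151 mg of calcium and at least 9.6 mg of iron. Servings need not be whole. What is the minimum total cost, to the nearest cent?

$1.96

Compare the cost at each extreme point of the feasible region.
peanut butter only: max(151/16, 9.6/0.4) = 24 servings → $13.20.
strawberries only: max(151/31, 9.6/0.8) = 12 servings → $12.60.
black beans only: max(151/69, 9.6/2.7) = 3.556 servings → $1.96.
peanut butter + strawberries: intersection lies outside the first quadrant.
peanut butter + black beans with both targets exact would need a negative amount; discard.
strawberries + black beans: the both-tight solution has a negative serving — not a feasible corner.
Cheapest feasible corner: $1.96.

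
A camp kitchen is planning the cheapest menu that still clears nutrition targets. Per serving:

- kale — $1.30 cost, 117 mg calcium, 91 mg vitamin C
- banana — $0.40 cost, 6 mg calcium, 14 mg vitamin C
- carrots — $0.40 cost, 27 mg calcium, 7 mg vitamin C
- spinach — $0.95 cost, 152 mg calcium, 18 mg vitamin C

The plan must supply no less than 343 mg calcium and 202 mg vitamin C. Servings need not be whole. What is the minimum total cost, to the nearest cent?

$3.33

With two linear requirements the optimum uses one or two foods; enumerate the corners.
kale only: max(343/117, 202/91) = 2.932 servings → $3.81.
banana only: max(343/6, 202/14) = 57.17 servings → $22.87.
carrots only: max(343/27, 202/7) = 28.86 servings → $11.54.
spinach only: max(343/152, 202/18) = 11.22 servings → $10.66.
kale + banana: the both-tight solution has a negative serving — not a feasible corner.
kale + carrots with both tight: 1.864 servings and 4.627 servings → $4.27.
kale + spinach with both tight: 2.092 servings and 0.6463 servings → $3.33.
banana + carrots with both tight: 9.086 servings and 10.68 servings → $7.91.
banana + spinach with both tight: 12.14 servings and 1.777 servings → $6.55.
carrots + spinach with both targets exact would need a negative amount; discard.
Cheapest feasible corner: $3.33.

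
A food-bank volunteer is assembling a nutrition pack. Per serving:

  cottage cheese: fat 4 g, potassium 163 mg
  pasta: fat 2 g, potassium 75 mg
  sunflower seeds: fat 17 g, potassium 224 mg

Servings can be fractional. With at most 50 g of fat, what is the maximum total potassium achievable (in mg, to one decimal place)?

Potassium per g fat: cottage cheese 40.75, pasta 37.5, sunflower seeds 13.18.
With no serving limits, spend the whole fat allowance on cottage cheese: 50 g / 4 g × 163 mg = 2037.5 mg.

2037.5 mg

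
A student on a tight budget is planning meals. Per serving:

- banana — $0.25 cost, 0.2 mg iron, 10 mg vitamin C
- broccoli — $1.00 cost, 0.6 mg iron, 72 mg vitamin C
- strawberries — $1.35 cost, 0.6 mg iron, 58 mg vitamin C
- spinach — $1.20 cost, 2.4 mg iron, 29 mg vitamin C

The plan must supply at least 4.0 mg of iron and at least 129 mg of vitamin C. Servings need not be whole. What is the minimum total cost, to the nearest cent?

$2.87

A basic optimal solution has at most two foods positive. Try each food alone and each pair with both targets met exactly.
banana only: max(4.0/0.2, 129/10) = 20 servings → $5.00.
broccoli only: max(4.0/0.6, 129/72) = 6.667 servings → $6.67.
strawberries only: max(4.0/0.6, 129/58) = 6.667 servings → $9.00.
spinach only: max(4.0/2.4, 129/29) = 4.448 servings → $5.34.
banana + broccoli with both targets exact would need a negative amount; discard.
banana + strawberries with both targets exact would need a negative amount; discard.
banana + spinach with both tight: 10.64 servings and 0.7802 servings → $3.60.
broccoli + strawberries: intersection lies outside the first quadrant.
broccoli + spinach with both tight: 1.246 servings and 1.355 servings → $2.87.
strawberries + spinach with both tight: 1.589 servings and 1.269 servings → $3.67.
So the least-cost plan costs $2.87.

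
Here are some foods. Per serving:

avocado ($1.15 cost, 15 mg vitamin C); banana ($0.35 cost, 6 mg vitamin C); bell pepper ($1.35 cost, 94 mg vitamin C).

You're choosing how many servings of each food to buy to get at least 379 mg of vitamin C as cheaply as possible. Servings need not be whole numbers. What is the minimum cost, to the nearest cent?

Cost per mg of vitamin C: bell pepper $0.0144, banana $0.0583, avocado $0.0767.
With no serving limits, use only bell pepper: 379 mg / 94 mg = 4.032 servings × $1.35 = $5.44.

$5.44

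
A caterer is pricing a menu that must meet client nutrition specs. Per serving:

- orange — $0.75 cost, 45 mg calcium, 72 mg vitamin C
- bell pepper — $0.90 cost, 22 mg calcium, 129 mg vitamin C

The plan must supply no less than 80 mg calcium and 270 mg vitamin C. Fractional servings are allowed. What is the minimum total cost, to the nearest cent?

$2.14

The cheapest plan sits at a corner of the feasible region — with two constraints it uses at most two foods.
orange only: max(80/45, 270/72) = 3.75 servings → $2.81.
bell pepper only: max(80/22, 270/129) = 3.636 servings → $3.27.
orange + bell pepper with both tight: 1.038 servings and 1.514 servings → $2.14.
Cheapest feasible corner: $2.14.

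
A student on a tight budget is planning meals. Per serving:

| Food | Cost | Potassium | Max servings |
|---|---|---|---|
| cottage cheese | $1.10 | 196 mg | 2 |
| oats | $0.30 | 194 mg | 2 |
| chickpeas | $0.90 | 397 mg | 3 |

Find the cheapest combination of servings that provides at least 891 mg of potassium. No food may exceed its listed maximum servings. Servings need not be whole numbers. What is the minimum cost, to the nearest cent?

Cost per mg of potassium: oats $0.0015, chickpeas $0.0023, cottage cheese $0.0056.
Take 2 servings of oats: +388.0 mg potassium for $0.60 (total $0.60, still need 503.0 mg).
Take 1.267 servings of chickpeas: +503.0 mg potassium for $1.14 (total $1.74, still need 0.0 mg).
Filling from the cheapest source first is optimal under one linear minimum: $1.74.

$1.74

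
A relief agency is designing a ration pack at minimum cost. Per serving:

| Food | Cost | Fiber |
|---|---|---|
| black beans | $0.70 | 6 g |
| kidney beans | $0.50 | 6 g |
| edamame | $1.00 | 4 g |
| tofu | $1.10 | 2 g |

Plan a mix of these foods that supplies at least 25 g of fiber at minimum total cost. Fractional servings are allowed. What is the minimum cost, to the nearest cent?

$2.08

Cost per g of fiber: kidney beans $0.0833, black beans $0.1167, edamame $0.2500, tofu $0.5500.
With no serving limits, use only kidney beans: 25 g / 6 g = 4.167 servings × $0.50 = $2.08.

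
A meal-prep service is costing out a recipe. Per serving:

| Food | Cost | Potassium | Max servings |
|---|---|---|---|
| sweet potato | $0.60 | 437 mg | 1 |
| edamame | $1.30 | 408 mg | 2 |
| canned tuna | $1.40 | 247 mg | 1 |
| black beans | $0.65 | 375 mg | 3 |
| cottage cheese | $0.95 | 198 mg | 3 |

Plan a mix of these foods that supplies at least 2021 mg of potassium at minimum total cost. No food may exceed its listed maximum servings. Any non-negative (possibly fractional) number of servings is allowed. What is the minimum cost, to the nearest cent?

Cost per mg of potassium: sweet potato $0.0014, black beans $0.0017, edamame $0.0032, cottage cheese $0.0048, canned tuna $0.0057.
Take 1 serving of sweet potato: +437.0 mg potassium for $0.60 (total $0.60, still need 1584.0 mg).
Take 3 servings of black beans: +1125.0 mg potassium for $1.95 (total $2.55, still need 459.0 mg).
Take 1.125 servings of edamame: +459.0 mg potassium for $1.46 (total $4.01, still need 0.0 mg).
Greedy by cheapest-per-mg is optimal for a single linear constraint, so the minimum cost is $4.01.

$4.01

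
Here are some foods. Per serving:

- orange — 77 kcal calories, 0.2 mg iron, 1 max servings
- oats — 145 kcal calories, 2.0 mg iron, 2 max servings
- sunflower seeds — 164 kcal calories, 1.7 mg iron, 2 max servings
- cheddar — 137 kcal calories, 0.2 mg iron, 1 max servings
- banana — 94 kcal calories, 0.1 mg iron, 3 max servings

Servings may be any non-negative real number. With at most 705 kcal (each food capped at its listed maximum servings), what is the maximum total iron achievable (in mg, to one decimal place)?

7.6 mg

Iron per kcal: oats 0.01379, sunflower seeds 0.01037, orange 0.002597, cheddar 0.00146, banana 0.001064.
Take 2 servings of oats: uses 290 kcal, +4.0 mg iron (running total 4.0 mg).
Take 2 servings of sunflower seeds: uses 328 kcal, +3.4 mg iron (running total 7.4 mg).
Take 1 serving of orange: uses 77 kcal, +0.2 mg iron (running total 7.6 mg).
Take 0.07299 servings of cheddar: uses 10 kcal, +0.0 mg iron (running total 7.6 mg).
Filling greedily by iron-per-kcal is optimal for one linear limit, giving 7.6 mg.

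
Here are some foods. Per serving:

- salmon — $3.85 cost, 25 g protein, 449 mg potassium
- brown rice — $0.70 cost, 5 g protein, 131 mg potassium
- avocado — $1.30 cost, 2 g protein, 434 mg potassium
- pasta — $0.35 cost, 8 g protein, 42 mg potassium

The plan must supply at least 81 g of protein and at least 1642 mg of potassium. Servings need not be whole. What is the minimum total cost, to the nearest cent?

salmon only: max(81/25, 1642/449) = 3.657 servings → $14.08.
brown rice only: max(81/5, 1642/131) = 16.2 servings → $11.34.
avocado only: max(81/2, 1642/434) = 40.5 servings → $52.65.
pasta only: max(81/8, 1642/42) = 39.1 servings → $13.68.
salmon + brown rice with both tight: 2.331 servings and 4.545 servings → $12.16.
salmon + avocado with both tight: 3.202 servings and 0.4704 servings → $12.94.
salmon + pasta: the both-tight solution has a negative serving — not a feasible corner.
brown rice + avocado with both targets exact would need a negative amount; discard.
brown rice + pasta with both tight: 11.62 servings and 2.865 servings → $9.13.
avocado + pasta with both tight: 2.873 servings and 9.407 servings → $7.03.
Cheapest feasible corner: $7.03.

$7.03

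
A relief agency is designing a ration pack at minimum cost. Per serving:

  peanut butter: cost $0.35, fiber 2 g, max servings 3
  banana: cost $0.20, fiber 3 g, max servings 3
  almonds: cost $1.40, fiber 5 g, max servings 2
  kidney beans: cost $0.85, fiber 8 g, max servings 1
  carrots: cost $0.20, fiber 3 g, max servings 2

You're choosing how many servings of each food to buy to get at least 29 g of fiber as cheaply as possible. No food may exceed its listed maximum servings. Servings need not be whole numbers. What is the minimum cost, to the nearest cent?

Cost per g of fiber: banana $0.0667, carrots $0.0667, kidney beans $0.1062, peanut butter $0.1750, almonds $0.2800.
Take 3 servings of banana: +9.0 g fiber for $0.60 (total $0.60, still need 20.0 g).
Take 2 servings of carrots: +6.0 g fiber for $0.40 (total $1.00, still need 14.0 g).
Take 1 serving of kidney beans: +8.0 g fiber for $0.85 (total $1.85, still need 6.0 g).
Take 3 servings of peanut butter: +6.0 g fiber for $1.05 (total $2.90, still need 0.0 g).
Filling from the cheapest source first is optimal under one linear minimum: $2.90.

$2.90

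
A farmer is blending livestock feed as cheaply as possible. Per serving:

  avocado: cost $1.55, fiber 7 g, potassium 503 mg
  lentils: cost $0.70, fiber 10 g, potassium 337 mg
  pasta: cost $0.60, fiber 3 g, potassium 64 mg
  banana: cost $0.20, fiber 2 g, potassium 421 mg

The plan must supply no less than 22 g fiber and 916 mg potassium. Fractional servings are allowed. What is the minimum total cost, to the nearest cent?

Compare the cost at each extreme point of the feasible region.
avocado only: max(22/7, 916/503) = 3.143 servings → $4.87.
lentils only: max(22/10, 916/337) = 2.718 servings → $1.90.
pasta only: max(22/3, 916/64) = 14.31 servings → $8.59.
banana only: max(22/2, 916/421) = 11 servings → $2.20.
avocado + lentils with both tight: 0.6537 servings and 1.742 servings → $2.23.
avocado + pasta with both tight: 1.263 servings and 4.386 servings → $4.59.
avocado + banana: intersection lies outside the first quadrant.
lentils + pasta: the both-tight solution has a negative serving — not a feasible corner.
lentils + banana with both tight: 2.101 servings and 0.4938 servings → $1.57.
pasta + banana with both tight: 6.546 servings and 1.181 servings → $4.16.
So the least-cost plan costs $1.57.

$1.57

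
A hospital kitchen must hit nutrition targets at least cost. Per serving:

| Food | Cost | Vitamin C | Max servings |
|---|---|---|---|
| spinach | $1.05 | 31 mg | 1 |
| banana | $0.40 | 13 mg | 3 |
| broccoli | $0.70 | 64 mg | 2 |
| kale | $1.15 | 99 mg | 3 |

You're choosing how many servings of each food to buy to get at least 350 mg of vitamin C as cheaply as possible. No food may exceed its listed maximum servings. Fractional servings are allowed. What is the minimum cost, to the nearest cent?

$3.98

Cost per mg of vitamin C: broccoli $0.0109, kale $0.0116, banana $0.0308, spinach $0.0339.
Take 2 servings of broccoli: +128.0 mg vitamin C for $1.40 (total $1.40, still need 222.0 mg).
Take 2.242 servings of kale: +222.0 mg vitamin C for $2.58 (total $3.98, still need 0.0 mg).
Greedy by cheapest-per-mg is optimal for a single linear constraint, so the minimum cost is $3.98.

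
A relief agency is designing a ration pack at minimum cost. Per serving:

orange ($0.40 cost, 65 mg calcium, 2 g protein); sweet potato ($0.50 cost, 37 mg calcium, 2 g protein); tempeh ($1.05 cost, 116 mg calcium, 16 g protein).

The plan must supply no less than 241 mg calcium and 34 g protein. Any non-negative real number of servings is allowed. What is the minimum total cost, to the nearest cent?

$2.23

Compare the cost at each extreme point of the feasible region.
orange only: max(241/65, 34/2) = 17 servings → $6.80.
sweet potato only: max(241/37, 34/2) = 17 servings → $8.50.
tempeh only: max(241/116, 34/16) = 2.125 servings → $2.23.
orange + sweet potato: the both-tight solution has a negative serving — not a feasible corner.
orange + tempeh: intersection lies outside the first quadrant.
sweet potato + tempeh with both targets exact would need a negative amount; discard.
Cheapest feasible corner: $2.23.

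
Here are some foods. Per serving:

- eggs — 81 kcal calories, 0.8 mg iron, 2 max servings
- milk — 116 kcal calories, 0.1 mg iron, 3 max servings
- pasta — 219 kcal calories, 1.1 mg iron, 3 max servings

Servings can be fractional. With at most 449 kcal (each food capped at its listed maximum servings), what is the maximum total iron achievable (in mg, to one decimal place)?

Iron per kcal: eggs 0.009877, pasta 0.005023, milk 0.0008621.
Take 2 servings of eggs: uses 162 kcal, +1.6 mg iron (running total 1.6 mg).
Take 1.311 servings of pasta: uses 287 kcal, +1.4 mg iron (running total 3.0 mg).
Greedy by best ratio exhausts the calories allowance optimally: 3.0 mg.

3.0 mg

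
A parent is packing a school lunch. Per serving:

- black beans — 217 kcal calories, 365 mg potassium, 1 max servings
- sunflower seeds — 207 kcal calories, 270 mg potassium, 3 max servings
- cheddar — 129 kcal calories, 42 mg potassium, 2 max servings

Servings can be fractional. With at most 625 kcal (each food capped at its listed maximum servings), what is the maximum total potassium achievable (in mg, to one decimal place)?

897.2 mg

Potassium per kcal: black beans 1.682, sunflower seeds 1.304, cheddar 0.3256.
Take 1 serving of black beans: uses 217 kcal, +365.0 mg potassium (running total 365.0 mg).
Take 1.971 servings of sunflower seeds: uses 408 kcal, +532.2 mg potassium (running total 897.2 mg).
Filling greedily by potassium-per-kcal is optimal for one linear limit, giving 897.2 mg.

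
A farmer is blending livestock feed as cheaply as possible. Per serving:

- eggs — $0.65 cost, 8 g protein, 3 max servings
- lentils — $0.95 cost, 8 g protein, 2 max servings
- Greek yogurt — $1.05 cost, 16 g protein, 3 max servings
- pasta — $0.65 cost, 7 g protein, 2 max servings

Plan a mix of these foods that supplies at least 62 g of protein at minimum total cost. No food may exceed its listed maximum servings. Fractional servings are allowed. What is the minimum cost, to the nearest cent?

$4.29

Cost per g of protein: Greek yogurt $0.0656, eggs $0.0813, pasta $0.0929, lentils $0.1187.
Take 3 servings of Greek yogurt: +48.0 g protein for $3.15 (total $3.15, still need 14.0 g).
Take 1.75 servings of eggs: +14.0 g protein for $1.14 (total $4.29, still need 0.0 g).
Greedy by cheapest-per-g is optimal for a single linear constraint, so the minimum cost is $4.29.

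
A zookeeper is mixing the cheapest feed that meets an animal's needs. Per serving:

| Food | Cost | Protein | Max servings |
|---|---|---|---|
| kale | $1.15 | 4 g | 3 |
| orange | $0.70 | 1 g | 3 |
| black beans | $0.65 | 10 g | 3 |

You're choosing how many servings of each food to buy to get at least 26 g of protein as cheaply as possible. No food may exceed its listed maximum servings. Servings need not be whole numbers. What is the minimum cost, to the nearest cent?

$1.69

Cost per g of protein: black beans $0.0650, kale $0.2875, orange $0.7000.
Take 2.6 servings of black beans: +26.0 g protein for $1.69 (total $1.69, still need 0.0 g).
Filling from the cheapest source first is optimal under one linear minimum: $1.69.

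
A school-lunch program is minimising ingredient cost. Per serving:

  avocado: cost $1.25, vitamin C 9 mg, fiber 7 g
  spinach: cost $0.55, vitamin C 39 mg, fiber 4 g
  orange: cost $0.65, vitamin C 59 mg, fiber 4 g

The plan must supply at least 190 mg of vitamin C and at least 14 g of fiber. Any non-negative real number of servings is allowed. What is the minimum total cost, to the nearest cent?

$2.19

Two binding constraints pin down two serving amounts, so the optimal mix uses at most two foods. The candidates are each food alone (scaled to the tighter of vitamin C/fiber) and each pair with both constraints tight.
avocado only: max(190/9, 14/7) = 21.11 servings → $26.39.
spinach only: max(190/39, 14/4) = 4.872 servings → $2.68.
orange only: max(190/59, 14/4) = 3.5 servings → $2.27.
avocado + spinach with both targets exact would need a negative amount; discard.
avocado + orange with both tight: 0.1751 servings and 3.194 servings → $2.29.
spinach + orange with both tight: 0.825 servings and 2.675 servings → $2.19.
Cheapest feasible corner: $2.19.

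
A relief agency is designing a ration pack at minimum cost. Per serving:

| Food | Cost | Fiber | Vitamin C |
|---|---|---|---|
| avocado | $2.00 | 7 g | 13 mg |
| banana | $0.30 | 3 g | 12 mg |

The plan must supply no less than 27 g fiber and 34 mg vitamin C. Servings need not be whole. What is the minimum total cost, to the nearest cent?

$2.70

This is a tiny linear program; its minimum lies at a vertex of the feasible set. List the vertices and price them.
avocado only: max(27/7, 34/13) = 3.857 servings → $7.71.
banana only: max(27/3, 34/12) = 9 servings → $2.70.
avocado + banana: intersection lies outside the first quadrant.
Cheapest feasible corner: $2.70.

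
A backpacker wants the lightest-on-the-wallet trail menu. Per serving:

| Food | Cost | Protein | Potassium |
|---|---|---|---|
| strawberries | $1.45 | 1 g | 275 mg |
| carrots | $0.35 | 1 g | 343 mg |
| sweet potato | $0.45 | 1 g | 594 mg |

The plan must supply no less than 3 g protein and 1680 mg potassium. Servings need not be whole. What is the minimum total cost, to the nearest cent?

$1.31

Minimising a linear cost over {protein ≥ 3, potassium ≥ 1680, servings ≥ 0} — the optimum is at a vertex, using one or two foods.
strawberries only: max(3/1, 1680/275) = 6.109 servings → $8.86.
carrots only: max(3/1, 1680/343) = 4.898 servings → $1.71.
sweet potato only: max(3/1, 1680/594) = 3 servings → $1.35.
strawberries + carrots with both targets exact would need a negative amount; discard.
strawberries + sweet potato with both tight: 0.3197 servings and 2.68 servings → $1.67.
carrots + sweet potato with both tight: 0.4064 servings and 2.594 servings → $1.31.
Cheapest feasible corner: $1.31.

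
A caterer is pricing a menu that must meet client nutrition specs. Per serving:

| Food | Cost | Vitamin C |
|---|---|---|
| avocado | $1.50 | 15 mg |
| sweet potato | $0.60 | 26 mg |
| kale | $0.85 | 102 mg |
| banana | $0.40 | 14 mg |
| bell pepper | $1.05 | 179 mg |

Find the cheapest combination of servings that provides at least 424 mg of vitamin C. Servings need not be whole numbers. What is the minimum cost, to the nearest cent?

$2.49

Cost per mg of vitamin C: bell pepper $0.0059, kale $0.0083, sweet potato $0.0231, banana $0.0286, avocado $0.1000.
With no serving limits, use only bell pepper: 424 mg / 179 mg = 2.369 servings × $1.05 = $2.49.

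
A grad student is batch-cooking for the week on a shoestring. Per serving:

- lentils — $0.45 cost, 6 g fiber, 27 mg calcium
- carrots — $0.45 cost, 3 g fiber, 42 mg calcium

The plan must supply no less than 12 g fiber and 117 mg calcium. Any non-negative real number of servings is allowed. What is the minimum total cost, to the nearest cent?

The cheapest plan sits at a corner of the feasible region — with two constraints it uses at most two foods.
lentils only: max(12/6, 117/27) = 4.333 servings → $1.95.
carrots only: max(12/3, 117/42) = 4 servings → $1.80.
lentils + carrots with both tight: 0.8947 servings and 2.211 servings → $1.40.
So the least-cost plan costs $1.40.

$1.40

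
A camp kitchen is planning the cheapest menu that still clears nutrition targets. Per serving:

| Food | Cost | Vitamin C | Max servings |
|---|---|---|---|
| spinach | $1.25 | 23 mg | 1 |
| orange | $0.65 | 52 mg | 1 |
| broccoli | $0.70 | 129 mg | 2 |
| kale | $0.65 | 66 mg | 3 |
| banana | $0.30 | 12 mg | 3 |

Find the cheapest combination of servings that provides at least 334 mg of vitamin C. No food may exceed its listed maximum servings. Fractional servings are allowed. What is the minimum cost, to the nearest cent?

Cost per mg of vitamin C: broccoli $0.0054, kale $0.0098, orange $0.0125, banana $0.0250, spinach $0.0543.
Take 2 servings of broccoli: +258.0 mg vitamin C for $1.40 (total $1.40, still need 76.0 mg).
Take 1.152 servings of kale: +76.0 mg vitamin C for $0.75 (total $2.15, still need 0.0 mg).
Filling from the cheapest source first is optimal under one linear minimum: $2.15.

$2.15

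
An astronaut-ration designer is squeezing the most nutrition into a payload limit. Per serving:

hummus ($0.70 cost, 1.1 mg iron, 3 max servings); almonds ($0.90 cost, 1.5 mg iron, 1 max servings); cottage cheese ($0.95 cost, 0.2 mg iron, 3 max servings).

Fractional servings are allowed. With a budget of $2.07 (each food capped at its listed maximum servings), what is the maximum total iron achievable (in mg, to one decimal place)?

Iron per dollar: almonds 1.667, hummus 1.571, cottage cheese 0.2105.
Take 1 serving of almonds: spends $0.90, +1.5 mg iron (running total 1.5 mg).
Take 1.671 servings of hummus: spends $1.17, +1.8 mg iron (running total 3.3 mg).
Greedy by best ratio exhausts the cost allowance optimally: 3.3 mg.

3.3 mg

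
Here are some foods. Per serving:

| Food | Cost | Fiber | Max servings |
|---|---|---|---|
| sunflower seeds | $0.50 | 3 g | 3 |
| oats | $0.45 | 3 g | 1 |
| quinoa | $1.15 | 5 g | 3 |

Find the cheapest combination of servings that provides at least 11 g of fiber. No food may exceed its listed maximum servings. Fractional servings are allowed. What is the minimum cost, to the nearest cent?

$1.78

Cost per g of fiber: oats $0.1500, sunflower seeds $0.1667, quinoa $0.2300.
Take 1 serving of oats: +3.0 g fiber for $0.45 (total $0.45, still need 8.0 g).
Take 2.667 servings of sunflower seeds: +8.0 g fiber for $1.33 (total $1.78, still need 0.0 g).
Filling from the cheapest source first is optimal under one linear minimum: $1.78.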